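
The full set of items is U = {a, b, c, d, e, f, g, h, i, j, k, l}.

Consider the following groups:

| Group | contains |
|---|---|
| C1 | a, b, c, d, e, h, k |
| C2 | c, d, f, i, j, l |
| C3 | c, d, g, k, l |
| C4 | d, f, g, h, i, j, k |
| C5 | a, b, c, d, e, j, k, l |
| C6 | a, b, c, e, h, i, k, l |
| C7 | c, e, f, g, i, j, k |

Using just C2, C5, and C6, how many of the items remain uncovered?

Union of C2, C5, C6 = {a, b, c, d, e, f, h, i, j, k, l}.
Not covered: g — 1 item.

1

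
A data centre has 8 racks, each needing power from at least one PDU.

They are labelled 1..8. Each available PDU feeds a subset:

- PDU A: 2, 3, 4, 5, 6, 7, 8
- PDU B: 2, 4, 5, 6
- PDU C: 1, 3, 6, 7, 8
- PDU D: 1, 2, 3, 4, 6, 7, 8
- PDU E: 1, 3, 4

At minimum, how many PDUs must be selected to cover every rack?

2

A and E together: A ∪ E = {1, 2, 3, 4, 5, 6, 7, 8} — every rack is covered.
No single PDU has all 8 racks (the largest, A, has 7), so 2 is optimal.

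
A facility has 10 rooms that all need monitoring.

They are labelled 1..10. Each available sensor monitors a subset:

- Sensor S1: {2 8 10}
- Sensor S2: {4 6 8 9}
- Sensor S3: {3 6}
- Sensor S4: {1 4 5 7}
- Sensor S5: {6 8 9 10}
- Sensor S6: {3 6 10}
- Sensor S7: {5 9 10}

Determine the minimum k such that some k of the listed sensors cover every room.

4

S1 and S4 and S5 and S6 together: S1 ∪ S4 ∪ S5 ∪ S6 = {1, 2, 3, 4, 5, 6, 7, 8, 9, 10} — every room is covered.
No 3 of the 7 sensors cover everything (all 35 combinations miss at least one room), so 4 is optimal.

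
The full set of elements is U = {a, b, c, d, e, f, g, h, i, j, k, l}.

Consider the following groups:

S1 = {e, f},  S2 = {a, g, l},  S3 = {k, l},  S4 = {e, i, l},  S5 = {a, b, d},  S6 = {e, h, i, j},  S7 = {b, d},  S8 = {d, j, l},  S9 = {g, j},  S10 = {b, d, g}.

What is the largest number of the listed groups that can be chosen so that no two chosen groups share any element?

4

S1, S3, S5, S9 are pairwise disjoint (S1={e,f}; S3={k,l}; S5={a,b,d}; S9={g,j}).
Every remaining group overlaps one of these, and no 5 of the listed groups are pairwise disjoint, so 4 is the maximum.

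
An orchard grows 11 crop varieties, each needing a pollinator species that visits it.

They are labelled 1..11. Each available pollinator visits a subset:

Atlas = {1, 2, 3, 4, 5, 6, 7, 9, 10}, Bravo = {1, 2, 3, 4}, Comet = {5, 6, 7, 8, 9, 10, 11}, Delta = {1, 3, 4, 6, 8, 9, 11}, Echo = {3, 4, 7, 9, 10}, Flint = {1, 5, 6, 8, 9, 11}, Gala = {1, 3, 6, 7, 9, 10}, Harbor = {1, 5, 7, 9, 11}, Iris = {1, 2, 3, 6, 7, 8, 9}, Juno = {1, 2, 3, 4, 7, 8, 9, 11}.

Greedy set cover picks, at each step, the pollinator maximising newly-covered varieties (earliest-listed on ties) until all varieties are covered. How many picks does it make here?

Greedy: pick Atlas (covers 9 new) → pick Comet (covers 2 new). Total picks: 2.

2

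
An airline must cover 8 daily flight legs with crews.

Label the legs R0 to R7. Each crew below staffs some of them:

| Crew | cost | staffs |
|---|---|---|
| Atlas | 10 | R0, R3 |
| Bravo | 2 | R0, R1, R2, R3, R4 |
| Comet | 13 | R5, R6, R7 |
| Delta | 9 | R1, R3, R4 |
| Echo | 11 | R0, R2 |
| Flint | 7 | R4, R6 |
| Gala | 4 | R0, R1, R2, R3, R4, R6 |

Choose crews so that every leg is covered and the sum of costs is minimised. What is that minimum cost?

Bravo, Comet together cover every leg (Bravo ∪ Comet = {R0, R1, R2, R3, R4, R5, R6, R7}); total cost 2 + 13 = 15.
The greedy pick Bravo, Gala, Comet costs 19; no covering selection beats 15.

15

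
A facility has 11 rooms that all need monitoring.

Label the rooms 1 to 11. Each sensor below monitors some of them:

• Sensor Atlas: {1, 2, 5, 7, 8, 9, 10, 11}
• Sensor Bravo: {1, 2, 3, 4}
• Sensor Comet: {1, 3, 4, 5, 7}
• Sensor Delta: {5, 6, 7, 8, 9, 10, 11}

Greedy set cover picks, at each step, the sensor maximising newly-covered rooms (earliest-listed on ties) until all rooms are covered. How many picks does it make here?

Greedy: pick Atlas (covers 8 new) → pick Bravo (covers 2 new) → pick Delta (covers 1 new). Total picks: 3.
(The true minimum cover uses only 2 sensors, so greedy is not optimal here.)

3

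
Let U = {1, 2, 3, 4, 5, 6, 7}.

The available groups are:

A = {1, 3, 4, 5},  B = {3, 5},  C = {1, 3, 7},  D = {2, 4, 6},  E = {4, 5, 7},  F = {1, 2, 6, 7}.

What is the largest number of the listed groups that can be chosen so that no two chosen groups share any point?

B, D are pairwise disjoint (B={3,5}; D={2,4,6}).
Every remaining group overlaps one of these, and no 3 of the listed groups are pairwise disjoint, so 2 is the maximum.

2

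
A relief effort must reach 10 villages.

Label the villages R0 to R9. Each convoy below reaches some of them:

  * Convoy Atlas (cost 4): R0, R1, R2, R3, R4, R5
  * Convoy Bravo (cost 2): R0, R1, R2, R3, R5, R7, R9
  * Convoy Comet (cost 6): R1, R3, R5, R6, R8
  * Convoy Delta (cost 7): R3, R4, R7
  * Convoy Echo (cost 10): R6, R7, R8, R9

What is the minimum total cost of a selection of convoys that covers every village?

12

Atlas, Bravo, Comet together cover every village (Atlas ∪ Bravo ∪ Comet = {R0, R1, R2, R3, R4, R5, R6, R7, R8, R9}); total cost 4 + 2 + 6 = 12.
No covering selection has total cost below 12.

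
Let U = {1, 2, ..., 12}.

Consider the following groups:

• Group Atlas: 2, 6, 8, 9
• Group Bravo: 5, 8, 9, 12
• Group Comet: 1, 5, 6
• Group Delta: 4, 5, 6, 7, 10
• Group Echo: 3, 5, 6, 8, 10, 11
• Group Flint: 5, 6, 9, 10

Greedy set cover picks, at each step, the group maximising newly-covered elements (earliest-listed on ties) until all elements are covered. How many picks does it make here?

5

Greedy: pick Echo (covers 6 new) → pick Atlas (covers 2 new) → pick Delta (covers 2 new) → pick Bravo (covers 1 new) → pick Comet (covers 1 new). Total picks: 5.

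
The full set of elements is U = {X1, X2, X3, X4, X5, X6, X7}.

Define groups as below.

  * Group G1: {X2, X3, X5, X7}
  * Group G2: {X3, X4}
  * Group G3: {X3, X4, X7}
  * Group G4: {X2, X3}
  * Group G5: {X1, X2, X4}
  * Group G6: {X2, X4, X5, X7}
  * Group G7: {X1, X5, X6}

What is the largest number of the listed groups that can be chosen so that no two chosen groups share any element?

G2, G7 are pairwise disjoint (G2={X3,X4}; G7={X1,X5,X6}).
Every remaining group overlaps one of these, and no 3 of the listed groups are pairwise disjoint, so 2 is the maximum.

2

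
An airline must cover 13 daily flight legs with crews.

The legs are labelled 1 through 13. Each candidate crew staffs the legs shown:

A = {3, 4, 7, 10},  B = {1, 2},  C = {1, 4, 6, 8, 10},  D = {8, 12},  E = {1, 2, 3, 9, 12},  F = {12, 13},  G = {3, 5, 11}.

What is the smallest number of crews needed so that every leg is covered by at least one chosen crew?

5

Take {A, C, E, F, G}. Their union is {1, 2, 3, 4, 5, 6, 7, 8, 9, 10, 11, 12, 13}, which is all 13 legs.
No 4 of the 7 crews cover everything (all 35 combinations miss at least one leg), so 5 is optimal.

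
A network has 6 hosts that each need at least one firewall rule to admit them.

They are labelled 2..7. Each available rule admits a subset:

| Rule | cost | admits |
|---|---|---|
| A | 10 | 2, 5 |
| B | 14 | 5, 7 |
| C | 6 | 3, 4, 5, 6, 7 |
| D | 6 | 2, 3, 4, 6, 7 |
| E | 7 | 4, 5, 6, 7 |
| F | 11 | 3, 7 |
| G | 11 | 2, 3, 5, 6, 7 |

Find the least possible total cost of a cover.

C, D together cover every host (C ∪ D = {2, 3, 4, 5, 6, 7}); total cost 6 + 6 = 12.
No covering selection has total cost below 12.

12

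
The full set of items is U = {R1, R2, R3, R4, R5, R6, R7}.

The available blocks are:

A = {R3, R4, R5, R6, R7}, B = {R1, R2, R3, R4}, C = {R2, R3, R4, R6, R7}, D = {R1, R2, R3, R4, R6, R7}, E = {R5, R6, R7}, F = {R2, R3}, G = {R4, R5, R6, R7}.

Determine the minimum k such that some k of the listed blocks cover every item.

2

Take {D, E}. Their union is {R1, R2, R3, R4, R5, R6, R7}, which is all 7 items.
No single block has all 7 items (the largest, D, has 6), so 2 is optimal.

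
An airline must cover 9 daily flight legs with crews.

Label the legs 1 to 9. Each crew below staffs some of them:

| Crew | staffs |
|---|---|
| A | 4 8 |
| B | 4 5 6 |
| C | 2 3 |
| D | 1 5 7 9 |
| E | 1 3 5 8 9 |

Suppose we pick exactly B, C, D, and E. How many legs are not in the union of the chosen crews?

0

Union of B, C, D, E = {1, 2, 3, 4, 5, 6, 7, 8, 9} — that's every leg, so 0 are uncovered.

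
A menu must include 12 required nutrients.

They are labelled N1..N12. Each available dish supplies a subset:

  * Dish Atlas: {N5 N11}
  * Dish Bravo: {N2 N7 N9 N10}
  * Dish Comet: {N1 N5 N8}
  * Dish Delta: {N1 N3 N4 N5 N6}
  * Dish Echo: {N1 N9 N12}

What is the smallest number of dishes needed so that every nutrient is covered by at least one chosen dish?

Take {Atlas, Bravo, Comet, Delta, Echo}. Their union is {N1, N2, N3, N4, N5, N6, N7, N8, N9, N10, N11, N12}, which is all 12 nutrients.
No 4 of the 5 dishes cover everything (all 5 combinations miss at least one nutrient), so 5 is optimal.

5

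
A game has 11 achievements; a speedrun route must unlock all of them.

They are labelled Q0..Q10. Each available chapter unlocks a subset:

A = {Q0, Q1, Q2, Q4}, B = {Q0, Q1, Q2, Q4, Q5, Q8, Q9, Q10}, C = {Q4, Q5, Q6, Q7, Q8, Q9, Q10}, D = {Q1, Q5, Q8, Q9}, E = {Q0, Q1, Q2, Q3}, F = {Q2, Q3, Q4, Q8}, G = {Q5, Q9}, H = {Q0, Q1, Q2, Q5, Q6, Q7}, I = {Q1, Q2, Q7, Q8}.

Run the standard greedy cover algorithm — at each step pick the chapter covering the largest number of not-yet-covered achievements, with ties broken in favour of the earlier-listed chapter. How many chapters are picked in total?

3

Greedy: pick B (covers 8 new) → pick C (covers 2 new) → pick E (covers 1 new). Total picks: 3.
(The true minimum cover uses only 2 chapters, so greedy is not optimal here.)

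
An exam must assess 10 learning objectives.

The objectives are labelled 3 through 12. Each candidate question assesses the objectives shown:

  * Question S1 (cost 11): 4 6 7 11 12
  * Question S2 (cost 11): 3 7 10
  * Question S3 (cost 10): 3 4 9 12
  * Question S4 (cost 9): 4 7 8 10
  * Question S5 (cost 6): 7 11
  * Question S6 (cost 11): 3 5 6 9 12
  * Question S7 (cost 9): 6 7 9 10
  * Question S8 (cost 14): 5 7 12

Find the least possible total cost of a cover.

26

S4, S5, S6 together cover every objective (S4 ∪ S5 ∪ S6 = {3, 4, 5, 6, 7, 8, 9, 10, 11, 12}); total cost 9 + 6 + 11 = 26.
The greedy pick S1, S6, S4 costs 31; no covering selection beats 26.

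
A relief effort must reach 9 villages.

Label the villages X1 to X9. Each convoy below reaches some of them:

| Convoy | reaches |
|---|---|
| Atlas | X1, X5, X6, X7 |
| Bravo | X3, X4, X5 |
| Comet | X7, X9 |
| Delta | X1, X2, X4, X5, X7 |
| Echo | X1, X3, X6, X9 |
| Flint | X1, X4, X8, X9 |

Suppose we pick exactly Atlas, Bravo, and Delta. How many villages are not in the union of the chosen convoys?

2

Union of Atlas, Bravo, Delta = {X1, X2, X3, X4, X5, X6, X7}.
Not covered: X8, X9 — 2 villages.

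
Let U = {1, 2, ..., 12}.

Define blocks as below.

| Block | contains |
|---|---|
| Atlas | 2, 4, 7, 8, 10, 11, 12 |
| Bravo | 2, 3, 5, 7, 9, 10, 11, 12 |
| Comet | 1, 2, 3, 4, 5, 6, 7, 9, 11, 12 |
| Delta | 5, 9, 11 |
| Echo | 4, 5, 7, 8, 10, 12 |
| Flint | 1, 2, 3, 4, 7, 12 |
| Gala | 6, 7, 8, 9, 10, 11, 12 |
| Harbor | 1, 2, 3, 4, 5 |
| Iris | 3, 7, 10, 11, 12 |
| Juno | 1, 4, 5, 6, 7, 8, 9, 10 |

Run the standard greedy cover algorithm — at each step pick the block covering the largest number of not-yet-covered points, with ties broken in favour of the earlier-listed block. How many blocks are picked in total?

2

Greedy: pick Comet (covers 10 new) → pick Atlas (covers 2 new). Total picks: 2.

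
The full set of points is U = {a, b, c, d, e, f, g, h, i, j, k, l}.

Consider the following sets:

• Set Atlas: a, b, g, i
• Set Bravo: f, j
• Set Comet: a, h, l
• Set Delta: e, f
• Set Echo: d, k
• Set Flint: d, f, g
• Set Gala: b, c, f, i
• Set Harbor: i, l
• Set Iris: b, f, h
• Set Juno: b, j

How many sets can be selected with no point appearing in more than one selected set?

4

Delta, Echo, Harbor, Juno are pairwise disjoint (Delta={e,f}; Echo={d,k}; Harbor={i,l}; Juno={b,j}).
Every remaining set overlaps one of these, and no 5 of the listed sets are pairwise disjoint, so 4 is the maximum.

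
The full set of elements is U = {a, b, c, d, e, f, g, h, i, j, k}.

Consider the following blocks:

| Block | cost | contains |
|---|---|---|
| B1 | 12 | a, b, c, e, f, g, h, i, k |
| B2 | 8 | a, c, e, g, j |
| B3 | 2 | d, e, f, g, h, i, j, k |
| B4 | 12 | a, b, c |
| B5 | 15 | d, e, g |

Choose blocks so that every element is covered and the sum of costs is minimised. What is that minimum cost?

B3, B4 together cover every element (B3 ∪ B4 = {a, b, c, d, e, f, g, h, i, j, k}); total cost 2 + 12 = 14.
No covering selection has total cost below 14.

14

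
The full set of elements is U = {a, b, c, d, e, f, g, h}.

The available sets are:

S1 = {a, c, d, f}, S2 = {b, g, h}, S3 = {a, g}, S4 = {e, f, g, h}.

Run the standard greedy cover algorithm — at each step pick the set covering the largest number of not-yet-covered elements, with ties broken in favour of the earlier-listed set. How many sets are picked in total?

Greedy: pick S1 (covers 4 new) → pick S2 (covers 3 new) → pick S4 (covers 1 new). Total picks: 3.

3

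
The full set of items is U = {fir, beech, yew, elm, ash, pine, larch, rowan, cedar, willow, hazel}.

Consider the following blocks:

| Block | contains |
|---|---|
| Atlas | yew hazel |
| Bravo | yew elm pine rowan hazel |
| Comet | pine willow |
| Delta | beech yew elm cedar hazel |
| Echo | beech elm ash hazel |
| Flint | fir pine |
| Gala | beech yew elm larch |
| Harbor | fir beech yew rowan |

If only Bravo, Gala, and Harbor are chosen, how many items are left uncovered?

Union of Bravo, Gala, Harbor = {fir, beech, yew, elm, pine, larch, rowan, hazel}.
Not covered: ash, cedar, willow — 3 items.

3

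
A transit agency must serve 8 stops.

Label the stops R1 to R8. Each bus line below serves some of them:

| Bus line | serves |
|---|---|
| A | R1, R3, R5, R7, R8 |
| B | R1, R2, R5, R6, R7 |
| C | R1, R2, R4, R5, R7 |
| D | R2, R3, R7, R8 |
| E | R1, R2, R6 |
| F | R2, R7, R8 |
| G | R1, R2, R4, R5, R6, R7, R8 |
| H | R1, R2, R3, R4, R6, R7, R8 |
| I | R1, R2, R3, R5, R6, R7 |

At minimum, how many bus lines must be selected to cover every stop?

D and G together: D ∪ G = {R1, R2, R3, R4, R5, R6, R7, R8} — every stop is covered.
No single bus line has all 8 stops (the largest, G, has 7), so 2 is optimal.

2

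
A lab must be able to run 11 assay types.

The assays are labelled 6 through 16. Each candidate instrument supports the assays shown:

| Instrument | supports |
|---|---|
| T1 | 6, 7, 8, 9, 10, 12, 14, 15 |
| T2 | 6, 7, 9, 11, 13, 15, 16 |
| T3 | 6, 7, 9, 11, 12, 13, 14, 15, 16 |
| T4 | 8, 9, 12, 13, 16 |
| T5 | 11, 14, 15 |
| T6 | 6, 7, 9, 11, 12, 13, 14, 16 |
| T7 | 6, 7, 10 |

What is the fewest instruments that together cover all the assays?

T1 and T2 together: T1 ∪ T2 = {6, 7, 8, 9, 10, 11, 12, 13, 14, 15, 16} — every assay is covered.
No single instrument has all 11 assays (the largest, T3, has 9), so 2 is optimal.

2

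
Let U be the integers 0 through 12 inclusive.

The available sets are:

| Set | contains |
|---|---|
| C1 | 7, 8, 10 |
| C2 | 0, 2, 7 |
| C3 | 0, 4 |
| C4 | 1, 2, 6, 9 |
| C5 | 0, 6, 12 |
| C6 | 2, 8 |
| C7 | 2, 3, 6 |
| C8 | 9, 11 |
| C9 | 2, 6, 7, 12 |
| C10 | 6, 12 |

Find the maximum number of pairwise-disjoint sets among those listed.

4

C1, C3, C8, C10 are pairwise disjoint (C1={7,8,10}; C3={0,4}; C8={9,11}; C10={6,12}).
Every remaining set overlaps one of these, and no 5 of the listed sets are pairwise disjoint, so 4 is the maximum.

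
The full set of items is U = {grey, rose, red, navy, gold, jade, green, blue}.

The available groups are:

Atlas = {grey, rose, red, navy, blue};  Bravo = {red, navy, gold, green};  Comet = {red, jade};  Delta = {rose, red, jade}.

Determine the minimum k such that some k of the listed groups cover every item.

3

Atlas and Bravo and Comet together: Atlas ∪ Bravo ∪ Comet = {grey, rose, red, navy, gold, jade, green, blue} — every item is covered.
Only Atlas contains grey, so Atlas is forced; the remaining 3 items need at least 2 more groups (each remaining group adds at most 2) — so at least 3 groups are needed, and 3 is optimal.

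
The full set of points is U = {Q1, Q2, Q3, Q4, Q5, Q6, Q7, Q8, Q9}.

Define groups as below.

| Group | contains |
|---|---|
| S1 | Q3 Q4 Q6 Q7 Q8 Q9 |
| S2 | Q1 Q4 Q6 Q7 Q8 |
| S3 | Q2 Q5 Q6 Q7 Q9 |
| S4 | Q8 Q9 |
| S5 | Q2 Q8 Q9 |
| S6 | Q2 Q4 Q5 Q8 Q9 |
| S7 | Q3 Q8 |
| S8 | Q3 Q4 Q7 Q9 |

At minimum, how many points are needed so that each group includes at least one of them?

H = {Q7, Q8} meets every group (each contains at least one member of H), and |H| = 2.
The groups S3, S7 are pairwise disjoint, so any hitting set needs a separate point for each — at least 2. Hence 2 is optimal.

2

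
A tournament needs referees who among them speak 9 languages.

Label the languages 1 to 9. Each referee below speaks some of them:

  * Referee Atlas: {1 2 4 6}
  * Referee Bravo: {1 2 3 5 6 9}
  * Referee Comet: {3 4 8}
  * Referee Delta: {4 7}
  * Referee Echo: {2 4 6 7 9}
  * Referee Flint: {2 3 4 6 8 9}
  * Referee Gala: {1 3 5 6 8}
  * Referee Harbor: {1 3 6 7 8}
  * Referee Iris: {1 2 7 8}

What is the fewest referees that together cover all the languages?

2

Echo and Gala together: Echo ∪ Gala = {1, 2, 3, 4, 5, 6, 7, 8, 9} — every language is covered.
No single referee has all 9 languages (the largest, Bravo, has 6), so 2 is optimal.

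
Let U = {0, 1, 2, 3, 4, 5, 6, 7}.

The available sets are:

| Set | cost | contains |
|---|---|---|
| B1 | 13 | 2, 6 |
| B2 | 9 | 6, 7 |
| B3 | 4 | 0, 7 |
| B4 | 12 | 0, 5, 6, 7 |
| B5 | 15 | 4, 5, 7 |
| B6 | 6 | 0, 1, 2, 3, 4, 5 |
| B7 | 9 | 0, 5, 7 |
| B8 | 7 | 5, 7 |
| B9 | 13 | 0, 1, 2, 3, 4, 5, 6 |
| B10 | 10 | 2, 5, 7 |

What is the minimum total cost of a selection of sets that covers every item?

15

B2, B6 together cover every item (B2 ∪ B6 = {0, 1, 2, 3, 4, 5, 6, 7}); total cost 9 + 6 = 15.
The greedy pick B6, B3, B2 costs 19; no covering selection beats 15.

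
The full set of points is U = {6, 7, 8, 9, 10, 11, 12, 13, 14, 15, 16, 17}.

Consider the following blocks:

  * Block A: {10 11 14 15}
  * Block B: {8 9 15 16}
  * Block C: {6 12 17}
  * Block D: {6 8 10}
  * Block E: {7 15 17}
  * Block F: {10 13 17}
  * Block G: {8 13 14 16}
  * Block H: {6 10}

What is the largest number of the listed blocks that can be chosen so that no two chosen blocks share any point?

3

E, G, H are pairwise disjoint (E={7,15,17}; G={8,13,14,16}; H={6,10}).
Every remaining block overlaps one of these, and no 4 of the listed blocks are pairwise disjoint, so 3 is the maximum.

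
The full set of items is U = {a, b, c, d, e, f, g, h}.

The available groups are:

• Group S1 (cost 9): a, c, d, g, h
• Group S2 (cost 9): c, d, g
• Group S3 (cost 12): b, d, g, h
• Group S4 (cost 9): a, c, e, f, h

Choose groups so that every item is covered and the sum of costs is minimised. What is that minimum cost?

21

S3, S4 together cover every item (S3 ∪ S4 = {a, b, c, d, e, f, g, h}); total cost 12 + 9 = 21.
The greedy pick S1, S4, S3 costs 30; no covering selection beats 21.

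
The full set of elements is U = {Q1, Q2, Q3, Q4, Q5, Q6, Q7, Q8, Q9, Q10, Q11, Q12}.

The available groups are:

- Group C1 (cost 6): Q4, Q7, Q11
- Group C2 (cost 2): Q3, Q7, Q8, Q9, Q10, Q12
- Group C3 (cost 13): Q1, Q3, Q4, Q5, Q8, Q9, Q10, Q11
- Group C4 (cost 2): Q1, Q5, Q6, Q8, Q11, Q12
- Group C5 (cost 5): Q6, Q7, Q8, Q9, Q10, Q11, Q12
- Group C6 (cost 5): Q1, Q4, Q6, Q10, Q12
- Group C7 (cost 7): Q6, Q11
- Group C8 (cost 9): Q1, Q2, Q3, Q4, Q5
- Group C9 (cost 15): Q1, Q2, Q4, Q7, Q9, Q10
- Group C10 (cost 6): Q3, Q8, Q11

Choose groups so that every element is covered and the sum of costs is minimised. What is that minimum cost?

C2, C4, C8 together cover every element (C2 ∪ C4 ∪ C8 = {Q1, Q2, Q3, Q4, Q5, Q6, Q7, Q8, Q9, Q10, Q11, Q12}); total cost 2 + 2 + 9 = 13.
No covering selection has total cost below 13.

13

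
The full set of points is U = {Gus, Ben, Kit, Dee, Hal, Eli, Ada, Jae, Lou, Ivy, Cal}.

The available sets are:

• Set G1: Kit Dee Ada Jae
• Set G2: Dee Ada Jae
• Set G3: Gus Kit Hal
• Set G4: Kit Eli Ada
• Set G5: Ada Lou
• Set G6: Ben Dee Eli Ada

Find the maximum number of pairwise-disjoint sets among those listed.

2

G2, G3 are pairwise disjoint (G2={Dee,Ada,Jae}; G3={Gus,Kit,Hal}).
Every remaining set overlaps one of these, and no 3 of the listed sets are pairwise disjoint, so 2 is the maximum.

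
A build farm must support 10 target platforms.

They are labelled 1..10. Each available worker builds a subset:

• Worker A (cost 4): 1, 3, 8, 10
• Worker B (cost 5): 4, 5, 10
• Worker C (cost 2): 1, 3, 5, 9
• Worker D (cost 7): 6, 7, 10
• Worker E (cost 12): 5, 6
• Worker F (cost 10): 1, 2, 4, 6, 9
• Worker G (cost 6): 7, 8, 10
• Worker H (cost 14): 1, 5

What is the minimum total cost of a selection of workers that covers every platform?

C, F, G together cover every platform (C ∪ F ∪ G = {1, 2, 3, 4, 5, 6, 7, 8, 9, 10}); total cost 2 + 10 + 6 = 18.
The greedy pick C, A, F, G costs 22; no covering selection beats 18.

18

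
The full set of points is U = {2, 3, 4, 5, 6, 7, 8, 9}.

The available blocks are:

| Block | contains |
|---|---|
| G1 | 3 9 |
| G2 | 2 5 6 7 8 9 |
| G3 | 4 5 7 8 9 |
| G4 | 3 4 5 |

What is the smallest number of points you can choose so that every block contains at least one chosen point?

2

The 2 points {3, 5} hit every block.
No single point lies in every block, so at least 2 are needed and 2 is optimal.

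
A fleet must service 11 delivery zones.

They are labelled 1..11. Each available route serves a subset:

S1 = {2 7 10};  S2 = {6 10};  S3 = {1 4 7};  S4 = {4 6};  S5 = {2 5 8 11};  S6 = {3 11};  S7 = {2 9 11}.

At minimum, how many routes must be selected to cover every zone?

5

Take {S2, S3, S5, S6, S7}. Their union is {1, 2, 3, 4, 5, 6, 7, 8, 9, 10, 11}, which is all 11 zones.
No 4 of the 7 routes cover everything (all 35 combinations miss at least one zone), so 5 is optimal.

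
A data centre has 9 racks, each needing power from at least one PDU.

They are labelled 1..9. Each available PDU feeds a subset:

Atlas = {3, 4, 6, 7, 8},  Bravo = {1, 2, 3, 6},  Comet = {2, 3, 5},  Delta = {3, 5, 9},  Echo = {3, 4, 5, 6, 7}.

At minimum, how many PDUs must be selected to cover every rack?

3

Take {Atlas, Bravo, Delta}. Their union is {1, 2, 3, 4, 5, 6, 7, 8, 9}, which is all 9 racks.
Only Bravo contains 1, so Bravo is forced; the remaining 5 racks need at least 2 more PDUs (each remaining PDU adds at most 3) — so at least 3 PDUs are needed, and 3 is optimal.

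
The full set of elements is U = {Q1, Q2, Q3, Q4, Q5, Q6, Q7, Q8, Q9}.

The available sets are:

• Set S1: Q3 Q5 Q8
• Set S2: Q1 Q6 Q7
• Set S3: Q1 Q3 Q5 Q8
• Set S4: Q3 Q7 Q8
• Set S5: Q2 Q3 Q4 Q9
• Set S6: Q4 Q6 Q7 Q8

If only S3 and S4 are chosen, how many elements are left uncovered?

Union of S3, S4 = {Q1, Q3, Q5, Q7, Q8}.
Not covered: Q2, Q4, Q6, Q9 — 4 elements.

4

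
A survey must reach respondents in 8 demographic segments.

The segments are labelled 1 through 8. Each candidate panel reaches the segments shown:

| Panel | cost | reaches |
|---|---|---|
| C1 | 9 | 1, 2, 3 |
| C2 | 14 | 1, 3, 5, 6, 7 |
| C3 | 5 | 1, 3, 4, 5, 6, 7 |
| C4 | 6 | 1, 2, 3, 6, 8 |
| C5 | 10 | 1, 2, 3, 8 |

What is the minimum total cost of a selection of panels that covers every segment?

C3, C4 together cover every segment (C3 ∪ C4 = {1, 2, 3, 4, 5, 6, 7, 8}); total cost 5 + 6 = 11.
No covering selection has total cost below 11.

11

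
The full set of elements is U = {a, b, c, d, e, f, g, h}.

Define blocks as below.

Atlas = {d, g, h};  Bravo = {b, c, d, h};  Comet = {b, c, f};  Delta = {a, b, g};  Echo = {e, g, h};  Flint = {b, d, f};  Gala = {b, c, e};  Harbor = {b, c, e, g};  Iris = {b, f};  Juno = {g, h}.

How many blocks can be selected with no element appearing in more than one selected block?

2

Atlas, Iris are pairwise disjoint (Atlas={d,g,h}; Iris={b,f}).
Every remaining block overlaps one of these, and no 3 of the listed blocks are pairwise disjoint, so 2 is the maximum.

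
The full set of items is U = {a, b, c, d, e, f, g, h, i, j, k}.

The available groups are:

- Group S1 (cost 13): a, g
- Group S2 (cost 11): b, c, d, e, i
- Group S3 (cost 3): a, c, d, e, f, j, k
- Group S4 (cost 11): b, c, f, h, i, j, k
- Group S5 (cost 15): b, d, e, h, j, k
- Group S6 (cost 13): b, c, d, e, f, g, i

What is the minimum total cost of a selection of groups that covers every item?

S3, S4, S6 together cover every item (S3 ∪ S4 ∪ S6 = {a, b, c, d, e, f, g, h, i, j, k}); total cost 3 + 11 + 13 = 27.
No covering selection has total cost below 27.

27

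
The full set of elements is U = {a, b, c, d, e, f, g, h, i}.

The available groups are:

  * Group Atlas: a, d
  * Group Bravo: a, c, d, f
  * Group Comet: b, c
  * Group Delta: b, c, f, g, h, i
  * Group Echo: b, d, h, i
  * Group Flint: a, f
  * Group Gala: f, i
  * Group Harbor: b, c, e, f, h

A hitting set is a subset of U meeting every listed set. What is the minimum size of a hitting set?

3

The 3 elements {a, b, f} hit every group.
The groups Atlas, Comet, Gala are pairwise disjoint, so any hitting set needs a separate element for each — at least 3. Hence 3 is optimal.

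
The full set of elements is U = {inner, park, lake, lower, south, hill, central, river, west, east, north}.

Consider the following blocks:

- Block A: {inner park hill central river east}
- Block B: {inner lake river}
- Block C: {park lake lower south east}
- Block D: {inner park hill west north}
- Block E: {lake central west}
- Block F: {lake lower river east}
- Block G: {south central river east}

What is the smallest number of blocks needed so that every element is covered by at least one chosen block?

Take {C, D, G}. Their union is {inner, park, lake, lower, south, hill, central, river, west, east, north}, which is all 11 elements.
Only D contains north, so D is forced; the remaining 6 elements need at least 2 more blocks (each remaining block adds at most 4) — so at least 3 blocks are needed, and 3 is optimal.

3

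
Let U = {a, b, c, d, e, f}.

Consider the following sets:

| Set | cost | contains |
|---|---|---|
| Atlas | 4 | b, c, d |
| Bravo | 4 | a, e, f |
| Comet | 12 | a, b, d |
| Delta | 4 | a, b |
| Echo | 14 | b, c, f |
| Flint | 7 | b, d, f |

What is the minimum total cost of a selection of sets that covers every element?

8

Atlas, Bravo together cover every element (Atlas ∪ Bravo = {a, b, c, d, e, f}); total cost 4 + 4 = 8.
No covering selection has total cost below 8.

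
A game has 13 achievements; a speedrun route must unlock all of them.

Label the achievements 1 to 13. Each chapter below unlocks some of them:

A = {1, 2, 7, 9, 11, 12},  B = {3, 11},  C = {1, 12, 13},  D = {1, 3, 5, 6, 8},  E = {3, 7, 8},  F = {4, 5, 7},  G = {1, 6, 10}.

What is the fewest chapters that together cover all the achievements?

5

A and C and E and F and G together: A ∪ C ∪ E ∪ F ∪ G = {1, 2, 3, 4, 5, 6, 7, 8, 9, 10, 11, 12, 13} — every achievement is covered.
No 4 of the 7 chapters cover everything (all 35 combinations miss at least one achievement), so 5 is optimal.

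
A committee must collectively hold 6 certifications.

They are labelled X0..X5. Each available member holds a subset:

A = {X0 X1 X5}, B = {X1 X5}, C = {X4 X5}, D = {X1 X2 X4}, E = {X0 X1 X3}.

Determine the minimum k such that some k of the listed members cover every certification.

Take {A, D, E}. Their union is {X0, X1, X2, X3, X4, X5}, which is all 6 certifications.
Only D contains X2, so D is forced; the remaining 3 certifications need at least 2 more members (each remaining member adds at most 2) — so at least 3 members are needed, and 3 is optimal.

3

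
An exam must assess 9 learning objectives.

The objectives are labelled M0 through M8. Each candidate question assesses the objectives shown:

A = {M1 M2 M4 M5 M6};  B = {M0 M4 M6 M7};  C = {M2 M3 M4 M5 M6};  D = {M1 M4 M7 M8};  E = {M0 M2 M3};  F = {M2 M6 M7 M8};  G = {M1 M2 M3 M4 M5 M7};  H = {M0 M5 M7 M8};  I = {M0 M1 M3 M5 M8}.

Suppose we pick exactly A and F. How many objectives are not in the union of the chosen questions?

Union of A, F = {M1, M2, M4, M5, M6, M7, M8}.
Not covered: M0, M3 — 2 objectives.

2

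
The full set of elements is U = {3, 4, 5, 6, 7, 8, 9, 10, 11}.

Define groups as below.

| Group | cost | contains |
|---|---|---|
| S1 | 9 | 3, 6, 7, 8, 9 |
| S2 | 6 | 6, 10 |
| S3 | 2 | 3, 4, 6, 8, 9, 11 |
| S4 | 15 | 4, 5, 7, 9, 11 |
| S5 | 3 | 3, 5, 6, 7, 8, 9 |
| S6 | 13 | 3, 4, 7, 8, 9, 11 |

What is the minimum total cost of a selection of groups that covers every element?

S2, S3, S5 together cover every element (S2 ∪ S3 ∪ S5 = {3, 4, 5, 6, 7, 8, 9, 10, 11}); total cost 6 + 2 + 3 = 11.
No covering selection has total cost below 11.

11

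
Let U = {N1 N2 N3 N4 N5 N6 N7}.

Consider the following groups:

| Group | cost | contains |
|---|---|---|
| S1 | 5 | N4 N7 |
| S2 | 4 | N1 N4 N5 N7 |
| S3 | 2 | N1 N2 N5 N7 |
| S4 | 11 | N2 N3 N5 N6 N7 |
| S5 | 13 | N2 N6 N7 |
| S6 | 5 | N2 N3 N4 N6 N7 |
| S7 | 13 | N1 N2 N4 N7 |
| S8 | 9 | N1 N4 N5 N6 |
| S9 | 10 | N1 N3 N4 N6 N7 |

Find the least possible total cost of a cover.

7

S3, S6 together cover every element (S3 ∪ S6 = {N1, N2, N3, N4, N5, N6, N7}); total cost 2 + 5 = 7.
No covering selection has total cost below 7.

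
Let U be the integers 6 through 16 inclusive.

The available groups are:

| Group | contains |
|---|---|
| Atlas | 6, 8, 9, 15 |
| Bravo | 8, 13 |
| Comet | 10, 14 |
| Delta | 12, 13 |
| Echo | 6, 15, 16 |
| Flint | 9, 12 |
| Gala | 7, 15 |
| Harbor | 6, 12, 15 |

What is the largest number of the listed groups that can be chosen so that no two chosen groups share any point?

4

Bravo, Comet, Flint, Gala are pairwise disjoint (Bravo={8,13}; Comet={10,14}; Flint={9,12}; Gala={7,15}).
Every remaining group overlaps one of these, and no 5 of the listed groups are pairwise disjoint, so 4 is the maximum.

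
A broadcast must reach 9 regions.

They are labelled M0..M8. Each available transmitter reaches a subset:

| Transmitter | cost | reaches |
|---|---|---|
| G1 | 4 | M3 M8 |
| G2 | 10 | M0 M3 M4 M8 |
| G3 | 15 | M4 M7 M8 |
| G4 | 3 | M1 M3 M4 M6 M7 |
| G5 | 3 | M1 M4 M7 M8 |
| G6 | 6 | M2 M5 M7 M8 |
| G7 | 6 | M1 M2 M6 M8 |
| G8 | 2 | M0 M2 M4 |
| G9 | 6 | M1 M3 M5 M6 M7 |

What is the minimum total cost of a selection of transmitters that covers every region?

G5, G8, G9 together cover every region (G5 ∪ G8 ∪ G9 = {M0, M1, M2, M3, M4, M5, M6, M7, M8}); total cost 3 + 2 + 6 = 11.
The greedy pick G4, G8, G5, G6 costs 14; no covering selection beats 11.

11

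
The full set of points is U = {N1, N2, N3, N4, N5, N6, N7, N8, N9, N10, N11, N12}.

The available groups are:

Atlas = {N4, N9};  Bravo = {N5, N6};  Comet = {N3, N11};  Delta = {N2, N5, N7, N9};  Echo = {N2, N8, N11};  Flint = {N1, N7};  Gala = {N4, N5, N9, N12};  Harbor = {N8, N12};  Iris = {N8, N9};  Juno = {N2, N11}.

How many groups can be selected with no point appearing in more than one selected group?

Atlas, Bravo, Comet, Flint, Harbor are pairwise disjoint (Atlas={N4,N9}; Bravo={N5,N6}; Comet={N3,N11}; Flint={N1,N7}; Harbor={N8,N12}).
Every remaining group overlaps one of these, and no 6 of the listed groups are pairwise disjoint, so 5 is the maximum.

5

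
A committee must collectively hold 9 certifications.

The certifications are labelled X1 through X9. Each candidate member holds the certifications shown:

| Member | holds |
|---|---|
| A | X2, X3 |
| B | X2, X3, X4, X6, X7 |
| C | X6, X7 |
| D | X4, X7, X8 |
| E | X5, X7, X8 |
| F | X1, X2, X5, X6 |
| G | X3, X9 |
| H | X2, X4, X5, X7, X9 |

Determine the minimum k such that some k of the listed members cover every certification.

Take {D, F, G}. Their union is {X1, X2, X3, X4, X5, X6, X7, X8, X9}, which is all 9 certifications.
Only F contains X1, so F is forced; the remaining 5 certifications need at least 2 more members (each remaining member adds at most 3) — so at least 3 members are needed, and 3 is optimal.

3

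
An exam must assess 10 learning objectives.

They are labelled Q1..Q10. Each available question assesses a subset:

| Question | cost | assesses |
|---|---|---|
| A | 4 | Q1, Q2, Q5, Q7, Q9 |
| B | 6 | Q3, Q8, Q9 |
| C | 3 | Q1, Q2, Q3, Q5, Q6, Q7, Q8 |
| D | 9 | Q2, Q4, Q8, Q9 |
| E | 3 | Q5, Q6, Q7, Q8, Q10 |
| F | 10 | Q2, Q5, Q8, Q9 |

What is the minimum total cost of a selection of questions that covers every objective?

15

C, D, E together cover every objective (C ∪ D ∪ E = {Q1, Q2, Q3, Q4, Q5, Q6, Q7, Q8, Q9, Q10}); total cost 3 + 9 + 3 = 15.
The greedy pick C, E, A, D costs 19; no covering selection beats 15.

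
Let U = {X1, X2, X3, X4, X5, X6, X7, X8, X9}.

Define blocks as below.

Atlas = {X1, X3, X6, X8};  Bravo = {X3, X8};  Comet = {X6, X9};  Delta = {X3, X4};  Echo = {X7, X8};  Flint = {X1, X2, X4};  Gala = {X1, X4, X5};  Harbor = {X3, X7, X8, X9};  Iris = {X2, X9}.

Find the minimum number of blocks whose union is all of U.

Atlas and Flint and Gala and Harbor together: Atlas ∪ Flint ∪ Gala ∪ Harbor = {X1, X2, X3, X4, X5, X6, X7, X8, X9} — every point is covered.
No 3 of the 9 blocks cover everything (all 84 combinations miss at least one point), so 4 is optimal.

4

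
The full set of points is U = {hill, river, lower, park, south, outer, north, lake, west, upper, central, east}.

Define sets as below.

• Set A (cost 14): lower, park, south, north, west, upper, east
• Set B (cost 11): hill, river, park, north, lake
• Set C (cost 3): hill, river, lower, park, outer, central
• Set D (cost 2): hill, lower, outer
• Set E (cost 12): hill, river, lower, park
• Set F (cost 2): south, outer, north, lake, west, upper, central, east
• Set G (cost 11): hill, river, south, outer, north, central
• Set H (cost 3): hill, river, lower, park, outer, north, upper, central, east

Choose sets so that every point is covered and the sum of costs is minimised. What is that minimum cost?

5

F, H together cover every point (F ∪ H = {hill, river, lower, park, south, outer, north, lake, west, upper, central, east}); total cost 2 + 3 = 5.
No covering selection has total cost below 5.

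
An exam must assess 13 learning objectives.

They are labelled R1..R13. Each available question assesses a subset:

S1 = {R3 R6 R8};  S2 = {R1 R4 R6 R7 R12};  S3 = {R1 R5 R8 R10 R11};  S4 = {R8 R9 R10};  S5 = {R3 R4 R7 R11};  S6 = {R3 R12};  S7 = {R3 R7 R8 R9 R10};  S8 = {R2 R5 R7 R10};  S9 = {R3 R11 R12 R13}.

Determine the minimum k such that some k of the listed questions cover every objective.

4

S2 and S4 and S8 and S9 together: S2 ∪ S4 ∪ S8 ∪ S9 = {R1, R2, R3, R4, R5, R6, R7, R8, R9, R10, R11, R12, R13} — every objective is covered.
Only S8 contains R2, so S8 is forced; the remaining 9 objectives need at least 3 more questions (each remaining question adds at most 4) — so at least 4 questions are needed, and 4 is optimal.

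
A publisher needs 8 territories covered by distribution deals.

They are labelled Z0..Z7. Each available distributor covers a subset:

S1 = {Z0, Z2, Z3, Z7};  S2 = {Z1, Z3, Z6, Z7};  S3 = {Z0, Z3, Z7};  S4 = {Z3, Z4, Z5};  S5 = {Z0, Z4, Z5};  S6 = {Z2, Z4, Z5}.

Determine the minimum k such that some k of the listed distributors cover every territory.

S2 and S5 and S6 together: S2 ∪ S5 ∪ S6 = {Z0, Z1, Z2, Z3, Z4, Z5, Z6, Z7} — every territory is covered.
Only S2 contains Z1, so S2 is forced; the remaining 4 territories need at least 2 more distributors (each remaining distributor adds at most 3) — so at least 3 distributors are needed, and 3 is optimal.

3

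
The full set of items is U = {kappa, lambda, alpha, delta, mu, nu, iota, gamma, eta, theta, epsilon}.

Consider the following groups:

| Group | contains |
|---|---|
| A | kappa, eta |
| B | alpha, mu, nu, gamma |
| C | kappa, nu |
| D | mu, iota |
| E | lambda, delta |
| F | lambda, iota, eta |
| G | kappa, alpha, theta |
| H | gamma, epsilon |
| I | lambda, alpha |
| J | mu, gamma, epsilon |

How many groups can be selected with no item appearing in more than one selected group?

A, D, H, I are pairwise disjoint (A={kappa,eta}; D={mu,iota}; H={gamma,epsilon}; I={lambda,alpha}).
Every remaining group overlaps one of these, and no 5 of the listed groups are pairwise disjoint, so 4 is the maximum.

4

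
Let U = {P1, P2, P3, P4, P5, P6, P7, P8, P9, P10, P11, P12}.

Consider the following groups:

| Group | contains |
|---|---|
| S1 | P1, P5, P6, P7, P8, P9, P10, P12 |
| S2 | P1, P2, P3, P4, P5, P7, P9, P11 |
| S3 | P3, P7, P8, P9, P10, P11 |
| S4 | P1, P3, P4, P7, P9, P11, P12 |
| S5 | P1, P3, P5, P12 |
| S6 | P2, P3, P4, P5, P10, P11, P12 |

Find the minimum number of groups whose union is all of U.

S1 and S2 cover everything between them: the union {P1, P2, P3, P4, P5, P6, P7, P8, P9, P10, P11, P12} is all of U.
No single group has all 12 elements (the largest, S1, has 8), so 2 is optimal.

2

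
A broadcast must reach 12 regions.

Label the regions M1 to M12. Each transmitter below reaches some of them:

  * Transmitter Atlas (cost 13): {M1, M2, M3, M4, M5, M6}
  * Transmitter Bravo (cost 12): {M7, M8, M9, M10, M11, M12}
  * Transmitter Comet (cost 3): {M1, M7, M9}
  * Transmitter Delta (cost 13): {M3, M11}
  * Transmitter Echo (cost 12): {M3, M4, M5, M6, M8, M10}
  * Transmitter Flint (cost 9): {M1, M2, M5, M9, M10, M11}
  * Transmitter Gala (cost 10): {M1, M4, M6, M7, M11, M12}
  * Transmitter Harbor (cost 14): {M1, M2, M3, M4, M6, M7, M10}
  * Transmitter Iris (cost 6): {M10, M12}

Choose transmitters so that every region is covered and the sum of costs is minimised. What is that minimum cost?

Atlas, Bravo together cover every region (Atlas ∪ Bravo = {M1, M2, M3, M4, M5, M6, M7, M8, M9, M10, M11, M12}); total cost 13 + 12 = 25.
The greedy pick Comet, Echo, Flint, Iris costs 30; no covering selection beats 25.

25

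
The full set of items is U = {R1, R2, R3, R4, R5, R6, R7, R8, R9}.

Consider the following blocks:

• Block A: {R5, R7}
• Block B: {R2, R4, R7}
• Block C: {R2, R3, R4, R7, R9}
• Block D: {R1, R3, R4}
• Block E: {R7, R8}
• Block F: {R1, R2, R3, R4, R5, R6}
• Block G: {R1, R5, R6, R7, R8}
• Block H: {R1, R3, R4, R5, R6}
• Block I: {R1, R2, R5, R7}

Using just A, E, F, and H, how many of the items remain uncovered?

1

Union of A, E, F, H = {R1, R2, R3, R4, R5, R6, R7, R8}.
Not covered: R9 — 1 item.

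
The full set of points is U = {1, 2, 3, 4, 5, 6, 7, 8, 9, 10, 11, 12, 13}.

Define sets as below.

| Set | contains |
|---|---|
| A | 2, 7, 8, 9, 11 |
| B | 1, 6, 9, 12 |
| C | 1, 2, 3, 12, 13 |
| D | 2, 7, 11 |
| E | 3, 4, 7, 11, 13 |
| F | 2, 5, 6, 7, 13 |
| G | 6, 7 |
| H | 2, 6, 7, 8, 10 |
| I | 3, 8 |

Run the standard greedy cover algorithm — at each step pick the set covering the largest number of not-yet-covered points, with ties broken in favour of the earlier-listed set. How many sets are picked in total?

Greedy: pick A (covers 5 new) → pick C (covers 4 new) → pick F (covers 2 new) → pick E (covers 1 new) → pick H (covers 1 new). Total picks: 5.
(The true minimum cover uses only 4 sets, so greedy is not optimal here.)

5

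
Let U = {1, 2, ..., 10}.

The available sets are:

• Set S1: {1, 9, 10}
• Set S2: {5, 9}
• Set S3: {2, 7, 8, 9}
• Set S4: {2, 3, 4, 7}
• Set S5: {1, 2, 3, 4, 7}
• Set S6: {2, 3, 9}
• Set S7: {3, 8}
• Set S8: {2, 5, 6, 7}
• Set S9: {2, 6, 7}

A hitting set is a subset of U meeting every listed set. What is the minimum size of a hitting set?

H = {3, 7, 9} meets every set (each contains at least one member of H), and |H| = 3.
The sets S2, S7, S9 are pairwise disjoint, so any hitting set needs a separate item for each — at least 3. Hence 3 is optimal.

3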